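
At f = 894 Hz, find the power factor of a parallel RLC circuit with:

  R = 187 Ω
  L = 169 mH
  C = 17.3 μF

Step 1 — Angular frequency: ω = 2π·f = 2π·894 = 5617 rad/s.
Step 2 — Component impedances:
  R: Z = R = 187 Ω
  L: Z = jωL = j·5617·0.169 = 0 + j949.3 Ω
  C: Z = 1/(jωC) = -j/(ω·C) = 0 - j10.29 Ω
Step 3 — Parallel combination: 1/Z_total = 1/R + 1/L + 1/C; Z_total = 0.577 - j10.37 Ω = 10.39∠-86.8° Ω.
Step 4 — Power factor: PF = cos(φ) = Re(Z)/|Z| = 0.57697/10.387 = 0.05555.
Step 5 — Type: Im(Z) = -10.37 ⇒ leading (phase φ = -86.8°).

PF = 0.05555 (leading, φ = -86.8°)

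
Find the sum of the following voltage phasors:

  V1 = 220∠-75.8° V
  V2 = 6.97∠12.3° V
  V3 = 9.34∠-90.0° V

Step 1 — Convert each phasor to rectangular form:
  V1 = 220·(cos(-75.8°) + j·sin(-75.8°)) = 53.97 - j213.3 V
  V2 = 6.97·(cos(12.3°) + j·sin(12.3°)) = 6.81 + j1.485 V
  V3 = 9.34·(cos(-90.0°) + j·sin(-90.0°)) = 0 - j9.34 V
Step 2 — Sum components: V_total = 60.78 - j221.1 V.
Step 3 — Convert to polar: |V_total| = 229.3 V, ∠V_total = -74.6°.

V_total = 229.3∠-74.6° V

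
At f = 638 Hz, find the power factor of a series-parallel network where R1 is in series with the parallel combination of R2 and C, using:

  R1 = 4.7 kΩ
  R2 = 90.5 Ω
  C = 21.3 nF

Step 1 — Angular frequency: ω = 2π·f = 2π·638 = 4009 rad/s.
Step 2 — Component impedances:
  R1: Z = R = 4700 Ω
  R2: Z = R = 90.5 Ω
  C: Z = 1/(jωC) = -j/(ω·C) = 0 - j1.171e+04 Ω
Step 3 — Parallel branch: R2 || C = 1/(1/R2 + 1/C) = 90.49 - j0.6993 Ω.
Step 4 — Series with R1: Z_total = R1 + (R2 || C) = 4790 - j0.6993 Ω = 4790∠-0.0° Ω.
Step 5 — Power factor: PF = cos(φ) = Re(Z)/|Z| = 4790/4790 = 1.
Step 6 — Type: Im(Z) = -0.6993 ⇒ leading (phase φ = -0.0°).

PF = 1 (leading, φ = -0.0°)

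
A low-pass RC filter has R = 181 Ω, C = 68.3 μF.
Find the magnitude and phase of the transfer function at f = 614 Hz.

Step 1 — Angular frequency: ω = 2π·614 = 3858 rad/s.
Step 2 — Transfer function: H(jω) = 1/(1 + jωRC).
Step 3 — Denominator: 1 + jωRC = 1 + j·3858·181·6.83e-05 = 1 + j47.69.
Step 4 — H = 0.0004395 - j0.02096.
Step 5 — Magnitude: |H| = 0.02096 (-33.6 dB); phase: φ = -88.8°.

|H| = 0.02096 (-33.6 dB), φ = -88.8°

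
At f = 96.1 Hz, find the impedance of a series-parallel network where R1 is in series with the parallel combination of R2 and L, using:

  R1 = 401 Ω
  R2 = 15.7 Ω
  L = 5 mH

Step 1 — Angular frequency: ω = 2π·f = 2π·96.1 = 603.8 rad/s.
Step 2 — Component impedances:
  R1: Z = R = 401 Ω
  R2: Z = R = 15.7 Ω
  L: Z = jωL = j·603.8·0.005 = 0 + j3.019 Ω
Step 3 — Parallel branch: R2 || L = 1/(1/R2 + 1/L) = 0.5599 + j2.911 Ω.
Step 4 — Series with R1: Z_total = R1 + (R2 || L) = 401.6 + j2.911 Ω = 401.6∠0.4° Ω.

Z = 401.6 + j2.911 Ω = 401.6∠0.4° Ω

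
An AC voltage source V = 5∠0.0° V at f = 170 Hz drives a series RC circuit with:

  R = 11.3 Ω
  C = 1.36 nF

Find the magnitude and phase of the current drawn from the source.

Step 1 — Angular frequency: ω = 2π·f = 2π·170 = 1068 rad/s.
Step 2 — Component impedances:
  R: Z = R = 11.3 Ω
  C: Z = 1/(jωC) = -j/(ω·C) = 0 - j6.884e+05 Ω
Step 3 — Series combination: Z_total = R + C = 11.3 - j6.884e+05 Ω = 6.884e+05∠-90.0° Ω.
Step 4 — Source phasor: V = 5∠0.0° V = 5 V.
Step 5 — Ohm's law: I = V / Z_total = (5) / (11.3 - j6.884e+05) = 1.192e-10 + j7.263e-06 A.
Step 6 — Convert to polar: |I| = 7.263e-06 A, ∠I = 90.0°.

I = 7.263e-06∠90.0° A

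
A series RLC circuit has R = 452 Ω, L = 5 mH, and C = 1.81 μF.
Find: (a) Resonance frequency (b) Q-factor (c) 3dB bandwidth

Step 1 — Resonance: ω₀ = 1/√(LC) = 1/√(0.005·1.81e-06) = 1.051e+04 rad/s.
Step 2 — f₀ = ω₀/(2π) = 1673 Hz.
Step 3 — Series Q: Q = ω₀L/R = 1.051e+04·0.005/452 = 0.1163.
Step 4 — Bandwidth: Δω = ω₀/Q = 9.04e+04 rad/s; BW = Δω/(2π) = 1.439e+04 Hz.

(a) f₀ = 1673 Hz  (b) Q = 0.1163  (c) BW = 1.439e+04 Hz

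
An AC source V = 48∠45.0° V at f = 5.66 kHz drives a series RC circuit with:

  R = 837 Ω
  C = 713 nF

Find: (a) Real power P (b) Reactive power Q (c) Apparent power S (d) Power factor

Step 1 — Angular frequency: ω = 2π·f = 2π·5660 = 3.556e+04 rad/s.
Step 2 — Component impedances:
  R: Z = R = 837 Ω
  C: Z = 1/(jωC) = -j/(ω·C) = 0 - j39.44 Ω
Step 3 — Series combination: Z_total = R + C = 837 - j39.44 Ω = 837.9∠-2.7° Ω.
Step 4 — Source phasor: V = 48∠45.0° V = 33.94 + j33.94 V.
Step 5 — Current: I = V / Z = 0.03855 + j0.04237 A = 0.05728∠47.7° A.
Step 6 — Complex power: S = V·I* = 2.747 - j0.1294 VA.
Step 7 — Real power: P = Re(S) = 2.747 W.
Step 8 — Reactive power: Q = Im(S) = -0.1294 VAR.
Step 9 — Apparent power: |S| = 2.75 VA.
Step 10 — Power factor: PF = P/|S| = 0.9989 (leading).

(a) P = 2.747 W  (b) Q = -0.1294 VAR  (c) S = 2.75 VA  (d) PF = 0.9989 (leading)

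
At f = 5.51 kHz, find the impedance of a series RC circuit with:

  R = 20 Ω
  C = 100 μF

Step 1 — Angular frequency: ω = 2π·f = 2π·5510 = 3.462e+04 rad/s.
Step 2 — Component impedances:
  R: Z = R = 20 Ω
  C: Z = 1/(jωC) = -j/(ω·C) = 0 - j0.2888 Ω
Step 3 — Series combination: Z_total = R + C = 20 - j0.2888 Ω = 20∠-0.8° Ω.

Z = 20 - j0.2888 Ω = 20∠-0.8° Ω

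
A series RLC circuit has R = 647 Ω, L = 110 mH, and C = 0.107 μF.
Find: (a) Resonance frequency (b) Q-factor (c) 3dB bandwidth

Step 1 — Resonance condition Im(Z)=0 gives ω₀ = 1/√(LC).
Step 2 — ω₀ = 1/√(0.11·1.07e-07) = 9217 rad/s.
Step 3 — f₀ = ω₀/(2π) = 1467 Hz.
Step 4 — Series Q: Q = ω₀L/R = 9217·0.11/647 = 1.567.
Step 5 — 3dB bandwidth: Δω = ω₀/Q = 5882 rad/s; BW = Δω/(2π) = 936.1 Hz.

(a) f₀ = 1467 Hz  (b) Q = 1.567  (c) BW = 936.1 Hz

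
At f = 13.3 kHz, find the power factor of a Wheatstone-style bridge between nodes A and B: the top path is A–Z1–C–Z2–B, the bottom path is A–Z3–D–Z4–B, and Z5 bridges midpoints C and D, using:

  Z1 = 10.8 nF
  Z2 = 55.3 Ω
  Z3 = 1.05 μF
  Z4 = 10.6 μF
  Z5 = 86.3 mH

Step 1 — Angular frequency: ω = 2π·f = 2π·1.33e+04 = 8.357e+04 rad/s.
Step 2 — Component impedances:
  Z1: Z = 1/(jωC) = -j/(ω·C) = 0 - j1108 Ω
  Z2: Z = R = 55.3 Ω
  Z3: Z = 1/(jωC) = -j/(ω·C) = 0 - j11.4 Ω
  Z4: Z = 1/(jωC) = -j/(ω·C) = 0 - j1.129 Ω
  Z5: Z = jωL = j·8.357e+04·0.0863 = 0 + j7212 Ω
Step 3 — Bridge requires nodal analysis (the Z5 bridge couples midpoints C and D, so the two paths cannot be reduced to a simple series/parallel combination). Setting node B to ground and injecting 1 A at node A, the 3-node admittance system at A, C, D solves to V_A = Z_AB = 0.006708 - j12.39 Ω = 12.39∠-90.0° Ω.
Step 4 — Power factor: PF = cos(φ) = Re(Z)/|Z| = 0.0067083/12.386 = 0.0005416.
Step 5 — Type: Im(Z) = -12.39 ⇒ leading (phase φ = -90.0°).

PF = 0.0005416 (leading, φ = -90.0°)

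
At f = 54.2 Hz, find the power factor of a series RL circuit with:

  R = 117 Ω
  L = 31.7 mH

Step 1 — Angular frequency: ω = 2π·f = 2π·54.2 = 340.5 rad/s.
Step 2 — Component impedances:
  R: Z = R = 117 Ω
  L: Z = jωL = j·340.5·0.0317 = 0 + j10.8 Ω
Step 3 — Series combination: Z_total = R + L = 117 + j10.8 Ω = 117.5∠5.3° Ω.
Step 4 — Power factor: PF = cos(φ) = Re(Z)/|Z| = 117/117.497 = 0.9958.
Step 5 — Type: Im(Z) = 10.8 ⇒ lagging (phase φ = 5.3°).

PF = 0.9958 (lagging, φ = 5.3°)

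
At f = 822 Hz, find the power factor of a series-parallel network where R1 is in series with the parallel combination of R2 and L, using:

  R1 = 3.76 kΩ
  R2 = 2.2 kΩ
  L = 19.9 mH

Step 1 — Angular frequency: ω = 2π·f = 2π·822 = 5165 rad/s.
Step 2 — Component impedances:
  R1: Z = R = 3760 Ω
  R2: Z = R = 2200 Ω
  L: Z = jωL = j·5165·0.0199 = 0 + j102.8 Ω
Step 3 — Parallel branch: R2 || L = 1/(1/R2 + 1/L) = 4.791 + j102.6 Ω.
Step 4 — Series with R1: Z_total = R1 + (R2 || L) = 3765 + j102.6 Ω = 3766∠1.6° Ω.
Step 5 — Power factor: PF = cos(φ) = Re(Z)/|Z| = 3764.8/3766.2 = 0.9996.
Step 6 — Type: Im(Z) = 102.6 ⇒ lagging (phase φ = 1.6°).

PF = 0.9996 (lagging, φ = 1.6°)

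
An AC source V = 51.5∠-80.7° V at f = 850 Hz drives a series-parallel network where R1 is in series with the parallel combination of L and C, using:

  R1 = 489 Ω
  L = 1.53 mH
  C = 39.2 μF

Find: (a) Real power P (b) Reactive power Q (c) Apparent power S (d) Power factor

Step 1 — Angular frequency: ω = 2π·f = 2π·850 = 5341 rad/s.
Step 2 — Component impedances:
  R1: Z = R = 489 Ω
  L: Z = jωL = j·5341·0.00153 = 0 + j8.171 Ω
  C: Z = 1/(jωC) = -j/(ω·C) = 0 - j4.777 Ω
Step 3 — Parallel branch: L || C = 1/(1/L + 1/C) = 0 - j11.5 Ω.
Step 4 — Series with R1: Z_total = R1 + (L || C) = 489 - j11.5 Ω = 489.1∠-1.3° Ω.
Step 5 — Source phasor: V = 51.5∠-80.7° V = 8.323 - j50.82 V.
Step 6 — Current: I = V / Z = 0.01945 - j0.1035 A = 0.1053∠-79.4° A.
Step 7 — Complex power: S = V·I* = 5.421 - j0.1275 VA.
Step 8 — Real power: P = Re(S) = 5.421 W.
Step 9 — Reactive power: Q = Im(S) = -0.1275 VAR.
Step 10 — Apparent power: |S| = 5.422 VA.
Step 11 — Power factor: PF = P/|S| = 0.9997 (leading).

(a) P = 5.421 W  (b) Q = -0.1275 VAR  (c) S = 5.422 VA  (d) PF = 0.9997 (leading)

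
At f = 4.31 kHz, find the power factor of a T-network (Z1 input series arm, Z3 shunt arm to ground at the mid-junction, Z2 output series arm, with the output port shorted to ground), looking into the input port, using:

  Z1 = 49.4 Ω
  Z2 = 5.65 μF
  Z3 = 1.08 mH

Step 1 — Angular frequency: ω = 2π·f = 2π·4310 = 2.708e+04 rad/s.
Step 2 — Component impedances:
  Z1: Z = R = 49.4 Ω
  Z2: Z = 1/(jωC) = -j/(ω·C) = 0 - j6.536 Ω
  Z3: Z = jωL = j·2.708e+04·0.00108 = 0 + j29.25 Ω
Step 3 — With the output port shorted to ground, the output series arm Z2 runs from the junction to ground; the shunt arm Z3 also runs from the junction to ground. They appear in parallel: Z3 || Z2 = 0 - j8.417 Ω.
Step 4 — Series with input arm Z1: Z_in = Z1 + (Z3 || Z2) = 49.4 - j8.417 Ω = 50.11∠-9.7° Ω.
Step 5 — Power factor: PF = cos(φ) = Re(Z)/|Z| = 49.4/50.11 = 0.9858.
Step 6 — Type: Im(Z) = -8.417 ⇒ leading (phase φ = -9.7°).

PF = 0.9858 (leading, φ = -9.7°)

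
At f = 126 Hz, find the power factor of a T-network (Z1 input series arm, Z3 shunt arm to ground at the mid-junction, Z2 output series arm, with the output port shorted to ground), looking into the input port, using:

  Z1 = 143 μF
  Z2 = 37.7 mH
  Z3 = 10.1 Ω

Step 1 — Angular frequency: ω = 2π·f = 2π·126 = 791.7 rad/s.
Step 2 — Component impedances:
  Z1: Z = 1/(jωC) = -j/(ω·C) = 0 - j8.833 Ω
  Z2: Z = jωL = j·791.7·0.0377 = 0 + j29.85 Ω
  Z3: Z = R = 10.1 Ω
Step 3 — With the output port shorted to ground, the output series arm Z2 runs from the junction to ground; the shunt arm Z3 also runs from the junction to ground. They appear in parallel: Z3 || Z2 = 9.062 + j3.067 Ω.
Step 4 — Series with input arm Z1: Z_in = Z1 + (Z3 || Z2) = 9.062 - j5.766 Ω = 10.74∠-32.5° Ω.
Step 5 — Power factor: PF = cos(φ) = Re(Z)/|Z| = 9.0622/10.741 = 0.8437.
Step 6 — Type: Im(Z) = -5.766 ⇒ leading (phase φ = -32.5°).

PF = 0.8437 (leading, φ = -32.5°)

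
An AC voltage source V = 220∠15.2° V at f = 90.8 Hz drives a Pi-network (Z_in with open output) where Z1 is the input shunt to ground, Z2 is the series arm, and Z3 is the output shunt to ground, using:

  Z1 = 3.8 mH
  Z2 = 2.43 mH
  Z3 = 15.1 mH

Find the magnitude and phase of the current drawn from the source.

Step 1 — Angular frequency: ω = 2π·f = 2π·90.8 = 570.5 rad/s.
Step 2 — Component impedances:
  Z1: Z = jωL = j·570.5·0.0038 = 0 + j2.168 Ω
  Z2: Z = jωL = j·570.5·0.00243 = 0 + j1.386 Ω
  Z3: Z = jωL = j·570.5·0.0151 = 0 + j8.615 Ω
Step 3 — With open output, the series arm Z2 and the output shunt Z3 appear in series to ground: Z2 + Z3 = 0 + j10 Ω.
Step 4 — Parallel with input shunt Z1: Z_in = Z1 || (Z2 + Z3) = 0 + j1.782 Ω = 1.782∠90.0° Ω.
Step 5 — Source phasor: V = 220∠15.2° V = 212.3 + j57.68 V.
Step 6 — Ohm's law: I = V / Z_total = (212.3 + j57.68) / (0 + j1.782) = 32.37 - j119.2 A.
Step 7 — Convert to polar: |I| = 123.5 A, ∠I = -74.8°.

I = 123.5∠-74.8° A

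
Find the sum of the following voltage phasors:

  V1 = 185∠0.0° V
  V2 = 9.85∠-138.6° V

Step 1 — Convert each phasor to rectangular form:
  V1 = 185·(cos(0.0°) + j·sin(0.0°)) = 185 V
  V2 = 9.85·(cos(-138.6°) + j·sin(-138.6°)) = -7.389 - j6.514 V
Step 2 — Sum components: V_total = 177.6 - j6.514 V.
Step 3 — Convert to polar: |V_total| = 177.7 V, ∠V_total = -2.1°.

V_total = 177.7∠-2.1° V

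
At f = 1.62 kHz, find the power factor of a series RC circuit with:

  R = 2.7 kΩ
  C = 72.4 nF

Step 1 — Angular frequency: ω = 2π·f = 2π·1620 = 1.018e+04 rad/s.
Step 2 — Component impedances:
  R: Z = R = 2700 Ω
  C: Z = 1/(jωC) = -j/(ω·C) = 0 - j1357 Ω
Step 3 — Series combination: Z_total = R + C = 2700 - j1357 Ω = 3022∠-26.7° Ω.
Step 4 — Power factor: PF = cos(φ) = Re(Z)/|Z| = 2700/3021.8 = 0.8935.
Step 5 — Type: Im(Z) = -1357 ⇒ leading (phase φ = -26.7°).

PF = 0.8935 (leading, φ = -26.7°)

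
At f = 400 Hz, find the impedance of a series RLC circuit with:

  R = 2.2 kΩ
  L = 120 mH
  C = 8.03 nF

Step 1 — Angular frequency: ω = 2π·f = 2π·400 = 2513 rad/s.
Step 2 — Component impedances:
  R: Z = R = 2200 Ω
  L: Z = jωL = j·2513·0.12 = 0 + j301.6 Ω
  C: Z = 1/(jωC) = -j/(ω·C) = 0 - j4.955e+04 Ω
Step 3 — Series combination: Z_total = R + L + C = 2200 - j4.925e+04 Ω = 4.93e+04∠-87.4° Ω.

Z = 2200 - j4.925e+04 Ω = 4.93e+04∠-87.4° Ω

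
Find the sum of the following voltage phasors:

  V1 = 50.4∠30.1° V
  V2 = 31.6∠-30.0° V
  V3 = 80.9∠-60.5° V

Step 1 — Convert each phasor to rectangular form:
  V1 = 50.4·(cos(30.1°) + j·sin(30.1°)) = 43.6 + j25.28 V
  V2 = 31.6·(cos(-30.0°) + j·sin(-30.0°)) = 27.37 - j15.8 V
  V3 = 80.9·(cos(-60.5°) + j·sin(-60.5°)) = 39.84 - j70.41 V
Step 2 — Sum components: V_total = 110.8 - j60.94 V.
Step 3 — Convert to polar: |V_total| = 126.5 V, ∠V_total = -28.8°.

V_total = 126.5∠-28.8° V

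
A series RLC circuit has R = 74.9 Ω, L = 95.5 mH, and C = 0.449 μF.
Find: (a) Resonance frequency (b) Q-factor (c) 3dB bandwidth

Step 1 — Resonance: ω₀ = 1/√(LC) = 1/√(0.0955·4.49e-07) = 4829 rad/s.
Step 2 — f₀ = ω₀/(2π) = 768.6 Hz.
Step 3 — Series Q: Q = ω₀L/R = 4829·0.0955/74.9 = 6.157.
Step 4 — Bandwidth: Δω = ω₀/Q = 784.3 rad/s; BW = Δω/(2π) = 124.8 Hz.

(a) f₀ = 768.6 Hz  (b) Q = 6.157  (c) BW = 124.8 Hz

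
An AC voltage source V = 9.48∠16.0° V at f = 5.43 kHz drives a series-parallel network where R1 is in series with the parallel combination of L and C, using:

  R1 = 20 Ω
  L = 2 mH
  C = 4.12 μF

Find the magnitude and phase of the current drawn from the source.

Step 1 — Angular frequency: ω = 2π·f = 2π·5430 = 3.412e+04 rad/s.
Step 2 — Component impedances:
  R1: Z = R = 20 Ω
  L: Z = jωL = j·3.412e+04·0.002 = 0 + j68.24 Ω
  C: Z = 1/(jωC) = -j/(ω·C) = 0 - j7.114 Ω
Step 3 — Parallel branch: L || C = 1/(1/L + 1/C) = 0 - j7.942 Ω.
Step 4 — Series with R1: Z_total = R1 + (L || C) = 20 - j7.942 Ω = 21.52∠-21.7° Ω.
Step 5 — Source phasor: V = 9.48∠16.0° V = 9.113 + j2.613 V.
Step 6 — Ohm's law: I = V / Z_total = (9.113 + j2.613) / (20 - j7.942) = 0.3488 + j0.2691 A.
Step 7 — Convert to polar: |I| = 0.4405 A, ∠I = 37.7°.

I = 0.4405∠37.7° A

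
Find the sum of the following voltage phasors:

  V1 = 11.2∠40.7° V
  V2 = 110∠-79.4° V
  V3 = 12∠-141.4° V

Step 1 — Convert each phasor to rectangular form:
  V1 = 11.2·(cos(40.7°) + j·sin(40.7°)) = 8.491 + j7.304 V
  V2 = 110·(cos(-79.4°) + j·sin(-79.4°)) = 20.23 - j108.1 V
  V3 = 12·(cos(-141.4°) + j·sin(-141.4°)) = -9.378 - j7.487 V
Step 2 — Sum components: V_total = 19.35 - j108.3 V.
Step 3 — Convert to polar: |V_total| = 110 V, ∠V_total = -79.9°.

V_total = 110∠-79.9° V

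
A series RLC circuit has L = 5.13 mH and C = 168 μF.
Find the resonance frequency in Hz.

Step 1 — Resonance condition Im(Z)=0 gives ω₀ = 1/√(LC).
Step 2 — ω₀ = 1/√(0.00513·0.000168) = 1077 rad/s.
Step 3 — f₀ = ω₀/(2π) = 171.4 Hz.

f₀ = 171.4 Hz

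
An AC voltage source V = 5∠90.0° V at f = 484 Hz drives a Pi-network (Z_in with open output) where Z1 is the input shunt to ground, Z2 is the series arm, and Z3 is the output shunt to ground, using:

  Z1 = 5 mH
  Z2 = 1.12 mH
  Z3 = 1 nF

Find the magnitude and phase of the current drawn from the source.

Step 1 — Angular frequency: ω = 2π·f = 2π·484 = 3041 rad/s.
Step 2 — Component impedances:
  Z1: Z = jωL = j·3041·0.005 = 0 + j15.21 Ω
  Z2: Z = jωL = j·3041·0.00112 = 0 + j3.406 Ω
  Z3: Z = 1/(jωC) = -j/(ω·C) = 0 - j3.288e+05 Ω
Step 3 — With open output, the series arm Z2 and the output shunt Z3 appear in series to ground: Z2 + Z3 = 0 - j3.288e+05 Ω.
Step 4 — Parallel with input shunt Z1: Z_in = Z1 || (Z2 + Z3) = 0 + j15.21 Ω = 15.21∠90.0° Ω.
Step 5 — Source phasor: V = 5∠90.0° V = 0 + j5 V.
Step 6 — Ohm's law: I = V / Z_total = (0 + j5) / (0 + j15.21) = 0.3288 A.
Step 7 — Convert to polar: |I| = 0.3288 A, ∠I = -0.0°.

I = 0.3288∠-0.0° A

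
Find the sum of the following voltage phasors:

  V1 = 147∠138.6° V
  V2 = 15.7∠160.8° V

Step 1 — Convert each phasor to rectangular form:
  V1 = 147·(cos(138.6°) + j·sin(138.6°)) = -110.3 + j97.21 V
  V2 = 15.7·(cos(160.8°) + j·sin(160.8°)) = -14.83 + j5.163 V
Step 2 — Sum components: V_total = -125.1 + j102.4 V.
Step 3 — Convert to polar: |V_total| = 161.6 V, ∠V_total = 140.7°.

V_total = 161.6∠140.7° V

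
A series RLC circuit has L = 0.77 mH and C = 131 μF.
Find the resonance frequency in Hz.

Step 1 — Resonance condition Im(Z)=0 gives ω₀ = 1/√(LC).
Step 2 — ω₀ = 1/√(0.00077·0.000131) = 3149 rad/s.
Step 3 — f₀ = ω₀/(2π) = 501.1 Hz.

f₀ = 501.1 Hz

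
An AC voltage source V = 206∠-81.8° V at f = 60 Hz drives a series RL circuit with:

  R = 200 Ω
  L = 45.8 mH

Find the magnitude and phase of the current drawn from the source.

Step 1 — Angular frequency: ω = 2π·f = 2π·60 = 377 rad/s.
Step 2 — Component impedances:
  R: Z = R = 200 Ω
  L: Z = jωL = j·377·0.0458 = 0 + j17.27 Ω
Step 3 — Series combination: Z_total = R + L = 200 + j17.27 Ω = 200.7∠4.9° Ω.
Step 4 — Source phasor: V = 206∠-81.8° V = 29.38 - j203.9 V.
Step 5 — Ohm's law: I = V / Z_total = (29.38 - j203.9) / (200 + j17.27) = 0.05846 - j1.025 A.
Step 6 — Convert to polar: |I| = 1.026 A, ∠I = -86.7°.

I = 1.026∠-86.7° A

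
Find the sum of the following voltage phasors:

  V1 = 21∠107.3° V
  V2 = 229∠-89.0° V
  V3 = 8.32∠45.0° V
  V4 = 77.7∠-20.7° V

Step 1 — Convert each phasor to rectangular form:
  V1 = 21·(cos(107.3°) + j·sin(107.3°)) = -6.245 + j20.05 V
  V2 = 229·(cos(-89.0°) + j·sin(-89.0°)) = 3.997 - j229 V
  V3 = 8.32·(cos(45.0°) + j·sin(45.0°)) = 5.883 + j5.883 V
  V4 = 77.7·(cos(-20.7°) + j·sin(-20.7°)) = 72.68 - j27.46 V
Step 2 — Sum components: V_total = 76.32 - j230.5 V.
Step 3 — Convert to polar: |V_total| = 242.8 V, ∠V_total = -71.7°.

V_total = 242.8∠-71.7° V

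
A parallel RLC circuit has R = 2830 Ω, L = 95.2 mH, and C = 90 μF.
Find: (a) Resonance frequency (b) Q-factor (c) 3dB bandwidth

Step 1 — Resonance: ω₀ = 1/√(LC) = 1/√(0.0952·9e-05) = 341.6 rad/s.
Step 2 — f₀ = ω₀/(2π) = 54.37 Hz.
Step 3 — Parallel Q: Q = R/(ω₀L) = 2830/(341.6·0.0952) = 87.01.
Step 4 — Bandwidth: Δω = ω₀/Q = 3.926 rad/s; BW = Δω/(2π) = 0.6249 Hz.

(a) f₀ = 54.37 Hz  (b) Q = 87.01  (c) BW = 0.6249 Hz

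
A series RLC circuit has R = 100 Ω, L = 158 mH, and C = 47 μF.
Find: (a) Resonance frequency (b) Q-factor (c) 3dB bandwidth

Step 1 — Resonance condition Im(Z)=0 gives ω₀ = 1/√(LC).
Step 2 — ω₀ = 1/√(0.158·4.7e-05) = 367 rad/s.
Step 3 — f₀ = ω₀/(2π) = 58.4 Hz.
Step 4 — Series Q: Q = ω₀L/R = 367·0.158/100 = 0.5798.
Step 5 — 3dB bandwidth: Δω = ω₀/Q = 632.9 rad/s; BW = Δω/(2π) = 100.7 Hz.

(a) f₀ = 58.4 Hz  (b) Q = 0.5798  (c) BW = 100.7 Hz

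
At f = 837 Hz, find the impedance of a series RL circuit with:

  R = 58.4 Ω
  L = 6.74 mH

Step 1 — Angular frequency: ω = 2π·f = 2π·837 = 5259 rad/s.
Step 2 — Component impedances:
  R: Z = R = 58.4 Ω
  L: Z = jωL = j·5259·0.00674 = 0 + j35.45 Ω
Step 3 — Series combination: Z_total = R + L = 58.4 + j35.45 Ω = 68.32∠31.3° Ω.

Z = 58.4 + j35.45 Ω = 68.32∠31.3° Ω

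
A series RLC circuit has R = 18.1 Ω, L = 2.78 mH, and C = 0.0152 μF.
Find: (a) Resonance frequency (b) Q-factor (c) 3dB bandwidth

Step 1 — Resonance condition Im(Z)=0 gives ω₀ = 1/√(LC).
Step 2 — ω₀ = 1/√(0.00278·1.52e-08) = 1.538e+05 rad/s.
Step 3 — f₀ = ω₀/(2π) = 2.448e+04 Hz.
Step 4 — Series Q: Q = ω₀L/R = 1.538e+05·0.00278/18.1 = 23.63.
Step 5 — 3dB bandwidth: Δω = ω₀/Q = 6511 rad/s; BW = Δω/(2π) = 1036 Hz.

(a) f₀ = 2.448e+04 Hz  (b) Q = 23.63  (c) BW = 1036 Hz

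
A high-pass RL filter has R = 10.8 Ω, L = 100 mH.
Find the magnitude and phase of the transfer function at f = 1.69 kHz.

Step 1 — Angular frequency: ω = 2π·1690 = 1.062e+04 rad/s.
Step 2 — Transfer function: H(jω) = jωL/(R + jωL).
Step 3 — Numerator jωL = j·1062; denominator R + jωL = 10.8 + j1062.
Step 4 — H = 0.9999 + j0.01017.
Step 5 — Magnitude: |H| = 0.9999 (-0.0 dB); phase: φ = 0.6°.

|H| = 0.9999 (-0.0 dB), φ = 0.6°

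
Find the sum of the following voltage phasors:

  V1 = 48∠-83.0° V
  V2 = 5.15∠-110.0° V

Step 1 — Convert each phasor to rectangular form:
  V1 = 48·(cos(-83.0°) + j·sin(-83.0°)) = 5.85 - j47.64 V
  V2 = 5.15·(cos(-110.0°) + j·sin(-110.0°)) = -1.761 - j4.839 V
Step 2 — Sum components: V_total = 4.088 - j52.48 V.
Step 3 — Convert to polar: |V_total| = 52.64 V, ∠V_total = -85.5°.

V_total = 52.64∠-85.5° V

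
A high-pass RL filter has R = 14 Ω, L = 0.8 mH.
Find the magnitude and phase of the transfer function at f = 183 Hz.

Step 1 — Angular frequency: ω = 2π·183 = 1150 rad/s.
Step 2 — Transfer function: H(jω) = jωL/(R + jωL).
Step 3 — Numerator jωL = j·0.9199; denominator R + jωL = 14 + j0.9199.
Step 4 — H = 0.004298 + j0.06542.
Step 5 — Magnitude: |H| = 0.06556 (-23.7 dB); phase: φ = 86.2°.

|H| = 0.06556 (-23.7 dB), φ = 86.2°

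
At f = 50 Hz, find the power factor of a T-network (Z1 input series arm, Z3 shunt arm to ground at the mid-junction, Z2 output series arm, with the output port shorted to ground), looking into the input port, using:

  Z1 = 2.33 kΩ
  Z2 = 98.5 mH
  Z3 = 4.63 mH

Step 1 — Angular frequency: ω = 2π·f = 2π·50 = 314.2 rad/s.
Step 2 — Component impedances:
  Z1: Z = R = 2330 Ω
  Z2: Z = jωL = j·314.2·0.0985 = 0 + j30.94 Ω
  Z3: Z = jωL = j·314.2·0.00463 = 0 + j1.455 Ω
Step 3 — With the output port shorted to ground, the output series arm Z2 runs from the junction to ground; the shunt arm Z3 also runs from the junction to ground. They appear in parallel: Z3 || Z2 = 0 + j1.389 Ω.
Step 4 — Series with input arm Z1: Z_in = Z1 + (Z3 || Z2) = 2330 + j1.389 Ω = 2330∠0.0° Ω.
Step 5 — Power factor: PF = cos(φ) = Re(Z)/|Z| = 2330/2330 = 1.
Step 6 — Type: Im(Z) = 1.389 ⇒ lagging (phase φ = 0.0°).

PF = 1 (lagging, φ = 0.0°)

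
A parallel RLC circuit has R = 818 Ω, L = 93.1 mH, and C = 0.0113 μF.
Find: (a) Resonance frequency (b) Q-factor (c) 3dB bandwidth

Step 1 — Resonance: ω₀ = 1/√(LC) = 1/√(0.0931·1.13e-08) = 3.083e+04 rad/s.
Step 2 — f₀ = ω₀/(2π) = 4907 Hz.
Step 3 — Parallel Q: Q = R/(ω₀L) = 818/(3.083e+04·0.0931) = 0.285.
Step 4 — Bandwidth: Δω = ω₀/Q = 1.082e+05 rad/s; BW = Δω/(2π) = 1.722e+04 Hz.

(a) f₀ = 4907 Hz  (b) Q = 0.285  (c) BW = 1.722e+04 Hz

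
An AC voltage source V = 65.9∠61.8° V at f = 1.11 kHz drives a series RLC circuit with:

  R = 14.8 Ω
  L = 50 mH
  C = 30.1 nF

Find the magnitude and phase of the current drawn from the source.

Step 1 — Angular frequency: ω = 2π·f = 2π·1110 = 6974 rad/s.
Step 2 — Component impedances:
  R: Z = R = 14.8 Ω
  L: Z = jωL = j·6974·0.05 = 0 + j348.7 Ω
  C: Z = 1/(jωC) = -j/(ω·C) = 0 - j4764 Ω
Step 3 — Series combination: Z_total = R + L + C = 14.8 - j4415 Ω = 4415∠-89.8° Ω.
Step 4 — Source phasor: V = 65.9∠61.8° V = 31.14 + j58.08 V.
Step 5 — Ohm's law: I = V / Z_total = (31.14 + j58.08) / (14.8 - j4415) = -0.01313 + j0.007098 A.
Step 6 — Convert to polar: |I| = 0.01493 A, ∠I = 151.6°.

I = 0.01493∠151.6° A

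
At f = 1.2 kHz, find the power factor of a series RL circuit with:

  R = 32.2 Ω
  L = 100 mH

Step 1 — Angular frequency: ω = 2π·f = 2π·1200 = 7540 rad/s.
Step 2 — Component impedances:
  R: Z = R = 32.2 Ω
  L: Z = jωL = j·7540·0.1 = 0 + j754 Ω
Step 3 — Series combination: Z_total = R + L = 32.2 + j754 Ω = 754.7∠87.6° Ω.
Step 4 — Power factor: PF = cos(φ) = Re(Z)/|Z| = 32.2/754.7 = 0.04267.
Step 5 — Type: Im(Z) = 754 ⇒ lagging (phase φ = 87.6°).

PF = 0.04267 (lagging, φ = 87.6°)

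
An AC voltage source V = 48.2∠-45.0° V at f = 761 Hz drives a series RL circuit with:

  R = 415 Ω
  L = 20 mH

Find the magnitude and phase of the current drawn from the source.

Step 1 — Angular frequency: ω = 2π·f = 2π·761 = 4782 rad/s.
Step 2 — Component impedances:
  R: Z = R = 415 Ω
  L: Z = jωL = j·4782·0.02 = 0 + j95.63 Ω
Step 3 — Series combination: Z_total = R + L = 415 + j95.63 Ω = 425.9∠13.0° Ω.
Step 4 — Source phasor: V = 48.2∠-45.0° V = 34.08 - j34.08 V.
Step 5 — Ohm's law: I = V / Z_total = (34.08 - j34.08) / (415 + j95.63) = 0.06002 - j0.09596 A.
Step 6 — Convert to polar: |I| = 0.1132 A, ∠I = -58.0°.

I = 0.1132∠-58.0° A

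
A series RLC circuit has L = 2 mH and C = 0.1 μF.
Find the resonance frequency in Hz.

Step 1 — Resonance condition Im(Z)=0 gives ω₀ = 1/√(LC).
Step 2 — ω₀ = 1/√(0.002·1e-07) = 7.071e+04 rad/s.
Step 3 — f₀ = ω₀/(2π) = 1.125e+04 Hz.

f₀ = 1.125e+04 Hz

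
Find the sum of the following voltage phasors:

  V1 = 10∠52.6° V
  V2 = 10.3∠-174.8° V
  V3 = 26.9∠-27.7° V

Step 1 — Convert each phasor to rectangular form:
  V1 = 10·(cos(52.6°) + j·sin(52.6°)) = 6.074 + j7.944 V
  V2 = 10.3·(cos(-174.8°) + j·sin(-174.8°)) = -10.26 - j0.9335 V
  V3 = 26.9·(cos(-27.7°) + j·sin(-27.7°)) = 23.82 - j12.5 V
Step 2 — Sum components: V_total = 19.63 - j5.494 V.
Step 3 — Convert to polar: |V_total| = 20.39 V, ∠V_total = -15.6°.

V_total = 20.39∠-15.6° V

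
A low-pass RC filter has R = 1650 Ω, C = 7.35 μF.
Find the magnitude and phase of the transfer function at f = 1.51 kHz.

Step 1 — Angular frequency: ω = 2π·1510 = 9488 rad/s.
Step 2 — Transfer function: H(jω) = 1/(1 + jωRC).
Step 3 — Denominator: 1 + jωRC = 1 + j·9488·1650·7.35e-06 = 1 + j115.1.
Step 4 — H = 7.553e-05 - j0.00869.
Step 5 — Magnitude: |H| = 0.008691 (-41.2 dB); phase: φ = -89.5°.

|H| = 0.008691 (-41.2 dB), φ = -89.5°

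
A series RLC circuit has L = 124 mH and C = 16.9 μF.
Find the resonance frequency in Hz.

Step 1 — Resonance condition Im(Z)=0 gives ω₀ = 1/√(LC).
Step 2 — ω₀ = 1/√(0.124·1.69e-05) = 690.8 rad/s.
Step 3 — f₀ = ω₀/(2π) = 109.9 Hz.

f₀ = 109.9 Hz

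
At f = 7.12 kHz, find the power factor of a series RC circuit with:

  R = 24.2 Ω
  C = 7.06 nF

Step 1 — Angular frequency: ω = 2π·f = 2π·7120 = 4.474e+04 rad/s.
Step 2 — Component impedances:
  R: Z = R = 24.2 Ω
  C: Z = 1/(jωC) = -j/(ω·C) = 0 - j3166 Ω
Step 3 — Series combination: Z_total = R + C = 24.2 - j3166 Ω = 3166∠-89.6° Ω.
Step 4 — Power factor: PF = cos(φ) = Re(Z)/|Z| = 24.2/3166.3 = 0.007643.
Step 5 — Type: Im(Z) = -3166 ⇒ leading (phase φ = -89.6°).

PF = 0.007643 (leading, φ = -89.6°)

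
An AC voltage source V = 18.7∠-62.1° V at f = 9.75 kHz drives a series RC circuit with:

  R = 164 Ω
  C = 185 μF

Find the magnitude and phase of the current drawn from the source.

Step 1 — Angular frequency: ω = 2π·f = 2π·9750 = 6.126e+04 rad/s.
Step 2 — Component impedances:
  R: Z = R = 164 Ω
  C: Z = 1/(jωC) = -j/(ω·C) = 0 - j0.08824 Ω
Step 3 — Series combination: Z_total = R + C = 164 - j0.08824 Ω = 164∠-0.0° Ω.
Step 4 — Source phasor: V = 18.7∠-62.1° V = 8.75 - j16.53 V.
Step 5 — Ohm's law: I = V / Z_total = (8.75 - j16.53) / (164 - j0.08824) = 0.05341 - j0.1007 A.
Step 6 — Convert to polar: |I| = 0.114 A, ∠I = -62.1°.

I = 0.114∠-62.1° A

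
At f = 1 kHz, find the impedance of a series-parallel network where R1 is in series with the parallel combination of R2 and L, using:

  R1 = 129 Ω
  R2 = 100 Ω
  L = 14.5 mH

Step 1 — Angular frequency: ω = 2π·f = 2π·1000 = 6283 rad/s.
Step 2 — Component impedances:
  R1: Z = R = 129 Ω
  R2: Z = R = 100 Ω
  L: Z = jωL = j·6283·0.0145 = 0 + j91.11 Ω
Step 3 — Parallel branch: R2 || L = 1/(1/R2 + 1/L) = 45.36 + j49.78 Ω.
Step 4 — Series with R1: Z_total = R1 + (R2 || L) = 174.4 + j49.78 Ω = 181.3∠15.9° Ω.

Z = 174.4 + j49.78 Ω = 181.3∠15.9° Ω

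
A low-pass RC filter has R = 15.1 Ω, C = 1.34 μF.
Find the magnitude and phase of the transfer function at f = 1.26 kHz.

Step 1 — Angular frequency: ω = 2π·1260 = 7917 rad/s.
Step 2 — Transfer function: H(jω) = 1/(1 + jωRC).
Step 3 — Denominator: 1 + jωRC = 1 + j·7917·15.1·1.34e-06 = 1 + j0.1602.
Step 4 — H = 0.975 - j0.1562.
Step 5 — Magnitude: |H| = 0.9874 (-0.1 dB); phase: φ = -9.1°.

|H| = 0.9874 (-0.1 dB), φ = -9.1°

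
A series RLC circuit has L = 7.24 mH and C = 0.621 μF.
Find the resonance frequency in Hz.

Step 1 — Resonance condition Im(Z)=0 gives ω₀ = 1/√(LC).
Step 2 — ω₀ = 1/√(0.00724·6.21e-07) = 1.491e+04 rad/s.
Step 3 — f₀ = ω₀/(2π) = 2374 Hz.

f₀ = 2374 Hz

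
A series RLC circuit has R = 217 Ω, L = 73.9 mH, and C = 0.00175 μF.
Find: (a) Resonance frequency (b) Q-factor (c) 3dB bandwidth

Step 1 — Resonance condition Im(Z)=0 gives ω₀ = 1/√(LC).
Step 2 — ω₀ = 1/√(0.0739·1.75e-09) = 8.793e+04 rad/s.
Step 3 — f₀ = ω₀/(2π) = 1.4e+04 Hz.
Step 4 — Series Q: Q = ω₀L/R = 8.793e+04·0.0739/217 = 29.95.
Step 5 — 3dB bandwidth: Δω = ω₀/Q = 2936 rad/s; BW = Δω/(2π) = 467.3 Hz.

(a) f₀ = 1.4e+04 Hz  (b) Q = 29.95  (c) BW = 467.3 Hz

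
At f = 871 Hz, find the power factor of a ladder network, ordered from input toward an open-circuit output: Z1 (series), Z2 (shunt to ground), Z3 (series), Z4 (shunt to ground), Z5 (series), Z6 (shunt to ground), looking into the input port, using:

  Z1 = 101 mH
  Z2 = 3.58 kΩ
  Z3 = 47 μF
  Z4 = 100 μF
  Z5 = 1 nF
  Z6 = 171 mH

Step 1 — Angular frequency: ω = 2π·f = 2π·871 = 5473 rad/s.
Step 2 — Component impedances:
  Z1: Z = jωL = j·5473·0.101 = 0 + j552.7 Ω
  Z2: Z = R = 3580 Ω
  Z3: Z = 1/(jωC) = -j/(ω·C) = 0 - j3.888 Ω
  Z4: Z = 1/(jωC) = -j/(ω·C) = 0 - j1.827 Ω
  Z5: Z = 1/(jωC) = -j/(ω·C) = 0 - j1.827e+05 Ω
  Z6: Z = jωL = j·5473·0.171 = 0 + j935.8 Ω
Step 3 — Ladder network (open output): work backward from the far end, alternating series and parallel combinations. Z_in = 0.009123 + j547 Ω = 547∠90.0° Ω.
Step 4 — Power factor: PF = cos(φ) = Re(Z)/|Z| = 0.009123/547 = 1.668e-05.
Step 5 — Type: Im(Z) = 547 ⇒ lagging (phase φ = 90.0°).

PF = 1.668e-05 (lagging, φ = 90.0°)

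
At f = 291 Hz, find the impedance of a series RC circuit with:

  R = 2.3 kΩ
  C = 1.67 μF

Step 1 — Angular frequency: ω = 2π·f = 2π·291 = 1828 rad/s.
Step 2 — Component impedances:
  R: Z = R = 2300 Ω
  C: Z = 1/(jωC) = -j/(ω·C) = 0 - j327.5 Ω
Step 3 — Series combination: Z_total = R + C = 2300 - j327.5 Ω = 2323∠-8.1° Ω.

Z = 2300 - j327.5 Ω = 2323∠-8.1° Ω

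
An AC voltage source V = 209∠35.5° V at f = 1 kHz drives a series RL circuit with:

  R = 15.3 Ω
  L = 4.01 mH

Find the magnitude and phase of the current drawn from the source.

Step 1 — Angular frequency: ω = 2π·f = 2π·1000 = 6283 rad/s.
Step 2 — Component impedances:
  R: Z = R = 15.3 Ω
  L: Z = jωL = j·6283·0.00401 = 0 + j25.2 Ω
Step 3 — Series combination: Z_total = R + L = 15.3 + j25.2 Ω = 29.48∠58.7° Ω.
Step 4 — Source phasor: V = 209∠35.5° V = 170.2 + j121.4 V.
Step 5 — Ohm's law: I = V / Z_total = (170.2 + j121.4) / (15.3 + j25.2) = 6.515 - j2.797 A.
Step 6 — Convert to polar: |I| = 7.09 A, ∠I = -23.2°.

I = 7.09∠-23.2° A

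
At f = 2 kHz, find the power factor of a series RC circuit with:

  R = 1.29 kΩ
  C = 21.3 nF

Step 1 — Angular frequency: ω = 2π·f = 2π·2000 = 1.257e+04 rad/s.
Step 2 — Component impedances:
  R: Z = R = 1290 Ω
  C: Z = 1/(jωC) = -j/(ω·C) = 0 - j3736 Ω
Step 3 — Series combination: Z_total = R + C = 1290 - j3736 Ω = 3952∠-71.0° Ω.
Step 4 — Power factor: PF = cos(φ) = Re(Z)/|Z| = 1290/3952 = 0.3264.
Step 5 — Type: Im(Z) = -3736 ⇒ leading (phase φ = -71.0°).

PF = 0.3264 (leading, φ = -71.0°)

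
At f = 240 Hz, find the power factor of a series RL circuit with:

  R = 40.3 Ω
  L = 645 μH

Step 1 — Angular frequency: ω = 2π·f = 2π·240 = 1508 rad/s.
Step 2 — Component impedances:
  R: Z = R = 40.3 Ω
  L: Z = jωL = j·1508·0.000645 = 0 + j0.9726 Ω
Step 3 — Series combination: Z_total = R + L = 40.3 + j0.9726 Ω = 40.31∠1.4° Ω.
Step 4 — Power factor: PF = cos(φ) = Re(Z)/|Z| = 40.3/40.312 = 0.9997.
Step 5 — Type: Im(Z) = 0.9726 ⇒ lagging (phase φ = 1.4°).

PF = 0.9997 (lagging, φ = 1.4°)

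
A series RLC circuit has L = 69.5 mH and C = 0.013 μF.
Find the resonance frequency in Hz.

Step 1 — Resonance condition Im(Z)=0 gives ω₀ = 1/√(LC).
Step 2 — ω₀ = 1/√(0.0695·1.3e-08) = 3.327e+04 rad/s.
Step 3 — f₀ = ω₀/(2π) = 5295 Hz.

f₀ = 5295 Hz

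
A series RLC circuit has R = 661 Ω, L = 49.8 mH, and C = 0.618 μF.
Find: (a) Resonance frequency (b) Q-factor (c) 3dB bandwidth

Step 1 — Resonance: ω₀ = 1/√(LC) = 1/√(0.0498·6.18e-07) = 5700 rad/s.
Step 2 — f₀ = ω₀/(2π) = 907.2 Hz.
Step 3 — Series Q: Q = ω₀L/R = 5700·0.0498/661 = 0.4295.
Step 4 — Bandwidth: Δω = ω₀/Q = 1.327e+04 rad/s; BW = Δω/(2π) = 2112 Hz.

(a) f₀ = 907.2 Hz  (b) Q = 0.4295  (c) BW = 2112 Hz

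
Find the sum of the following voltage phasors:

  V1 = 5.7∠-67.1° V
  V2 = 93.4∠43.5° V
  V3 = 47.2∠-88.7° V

Step 1 — Convert each phasor to rectangular form:
  V1 = 5.7·(cos(-67.1°) + j·sin(-67.1°)) = 2.218 - j5.251 V
  V2 = 93.4·(cos(43.5°) + j·sin(43.5°)) = 67.75 + j64.29 V
  V3 = 47.2·(cos(-88.7°) + j·sin(-88.7°)) = 1.071 - j47.19 V
Step 2 — Sum components: V_total = 71.04 + j11.85 V.
Step 3 — Convert to polar: |V_total| = 72.02 V, ∠V_total = 9.5°.

V_total = 72.02∠9.5° V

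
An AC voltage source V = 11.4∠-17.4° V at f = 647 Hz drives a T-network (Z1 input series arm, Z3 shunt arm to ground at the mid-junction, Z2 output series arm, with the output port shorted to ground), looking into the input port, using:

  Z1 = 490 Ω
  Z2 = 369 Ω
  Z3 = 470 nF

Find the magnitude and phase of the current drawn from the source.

Step 1 — Angular frequency: ω = 2π·f = 2π·647 = 4065 rad/s.
Step 2 — Component impedances:
  Z1: Z = R = 490 Ω
  Z2: Z = R = 369 Ω
  Z3: Z = 1/(jωC) = -j/(ω·C) = 0 - j523.4 Ω
Step 3 — With the output port shorted to ground, the output series arm Z2 runs from the junction to ground; the shunt arm Z3 also runs from the junction to ground. They appear in parallel: Z3 || Z2 = 246.5 - j173.8 Ω.
Step 4 — Series with input arm Z1: Z_in = Z1 + (Z3 || Z2) = 736.5 - j173.8 Ω = 756.7∠-13.3° Ω.
Step 5 — Source phasor: V = 11.4∠-17.4° V = 10.88 - j3.409 V.
Step 6 — Ohm's law: I = V / Z_total = (10.88 - j3.409) / (736.5 - j173.8) = 0.01503 - j0.001083 A.
Step 7 — Convert to polar: |I| = 0.01507 A, ∠I = -4.1°.

I = 0.01507∠-4.1° A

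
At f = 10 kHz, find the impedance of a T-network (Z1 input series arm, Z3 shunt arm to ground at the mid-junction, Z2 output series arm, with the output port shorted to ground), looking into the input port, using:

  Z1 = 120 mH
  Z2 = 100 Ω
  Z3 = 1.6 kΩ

Step 1 — Angular frequency: ω = 2π·f = 2π·1e+04 = 6.283e+04 rad/s.
Step 2 — Component impedances:
  Z1: Z = jωL = j·6.283e+04·0.12 = 0 + j7540 Ω
  Z2: Z = R = 100 Ω
  Z3: Z = R = 1600 Ω
Step 3 — With the output port shorted to ground, the output series arm Z2 runs from the junction to ground; the shunt arm Z3 also runs from the junction to ground. They appear in parallel: Z3 || Z2 = 94.12 Ω.
Step 4 — Series with input arm Z1: Z_in = Z1 + (Z3 || Z2) = 94.12 + j7540 Ω = 7540∠89.3° Ω.

Z = 94.12 + j7540 Ω = 7540∠89.3° Ω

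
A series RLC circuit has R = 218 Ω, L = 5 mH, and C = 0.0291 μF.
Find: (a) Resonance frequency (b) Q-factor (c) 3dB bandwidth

Step 1 — Resonance: ω₀ = 1/√(LC) = 1/√(0.005·2.91e-08) = 8.29e+04 rad/s.
Step 2 — f₀ = ω₀/(2π) = 1.319e+04 Hz.
Step 3 — Series Q: Q = ω₀L/R = 8.29e+04·0.005/218 = 1.901.
Step 4 — Bandwidth: Δω = ω₀/Q = 4.36e+04 rad/s; BW = Δω/(2π) = 6939 Hz.

(a) f₀ = 1.319e+04 Hz  (b) Q = 1.901  (c) BW = 6939 Hz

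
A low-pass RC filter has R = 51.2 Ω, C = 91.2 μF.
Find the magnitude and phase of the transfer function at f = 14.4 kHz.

Step 1 — Angular frequency: ω = 2π·1.44e+04 = 9.048e+04 rad/s.
Step 2 — Transfer function: H(jω) = 1/(1 + jωRC).
Step 3 — Denominator: 1 + jωRC = 1 + j·9.048e+04·51.2·9.12e-05 = 1 + j422.5.
Step 4 — H = 5.603e-06 - j0.002367.
Step 5 — Magnitude: |H| = 0.002367 (-52.5 dB); phase: φ = -89.9°.

|H| = 0.002367 (-52.5 dB), φ = -89.9°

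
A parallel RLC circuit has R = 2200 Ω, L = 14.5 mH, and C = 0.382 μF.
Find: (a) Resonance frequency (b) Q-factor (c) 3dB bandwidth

Step 1 — Resonance: ω₀ = 1/√(LC) = 1/√(0.0145·3.82e-07) = 1.344e+04 rad/s.
Step 2 — f₀ = ω₀/(2π) = 2138 Hz.
Step 3 — Parallel Q: Q = R/(ω₀L) = 2200/(1.344e+04·0.0145) = 11.29.
Step 4 — Bandwidth: Δω = ω₀/Q = 1190 rad/s; BW = Δω/(2π) = 189.4 Hz.

(a) f₀ = 2138 Hz  (b) Q = 11.29  (c) BW = 189.4 Hz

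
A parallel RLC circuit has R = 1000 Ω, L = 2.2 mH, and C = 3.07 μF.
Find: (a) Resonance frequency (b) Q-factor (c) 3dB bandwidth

Step 1 — Resonance: ω₀ = 1/√(LC) = 1/√(0.0022·3.07e-06) = 1.217e+04 rad/s.
Step 2 — f₀ = ω₀/(2π) = 1937 Hz.
Step 3 — Parallel Q: Q = R/(ω₀L) = 1000/(1.217e+04·0.0022) = 37.36.
Step 4 — Bandwidth: Δω = ω₀/Q = 325.7 rad/s; BW = Δω/(2π) = 51.84 Hz.

(a) f₀ = 1937 Hz  (b) Q = 37.36  (c) BW = 51.84 Hz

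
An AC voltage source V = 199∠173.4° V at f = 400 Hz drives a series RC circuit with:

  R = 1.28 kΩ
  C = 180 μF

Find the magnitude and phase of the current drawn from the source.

Step 1 — Angular frequency: ω = 2π·f = 2π·400 = 2513 rad/s.
Step 2 — Component impedances:
  R: Z = R = 1280 Ω
  C: Z = 1/(jωC) = -j/(ω·C) = 0 - j2.21 Ω
Step 3 — Series combination: Z_total = R + C = 1280 - j2.21 Ω = 1280∠-0.1° Ω.
Step 4 — Source phasor: V = 199∠173.4° V = -197.7 + j22.87 V.
Step 5 — Ohm's law: I = V / Z_total = (-197.7 + j22.87) / (1280 - j2.21) = -0.1545 + j0.0176 A.
Step 6 — Convert to polar: |I| = 0.1555 A, ∠I = 173.5°.

I = 0.1555∠173.5° A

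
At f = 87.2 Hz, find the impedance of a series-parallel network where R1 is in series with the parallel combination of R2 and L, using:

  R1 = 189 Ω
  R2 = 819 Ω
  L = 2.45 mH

Step 1 — Angular frequency: ω = 2π·f = 2π·87.2 = 547.9 rad/s.
Step 2 — Component impedances:
  R1: Z = R = 189 Ω
  R2: Z = R = 819 Ω
  L: Z = jωL = j·547.9·0.00245 = 0 + j1.342 Ω
Step 3 — Parallel branch: R2 || L = 1/(1/R2 + 1/L) = 0.0022 + j1.342 Ω.
Step 4 — Series with R1: Z_total = R1 + (R2 || L) = 189 + j1.342 Ω = 189∠0.4° Ω.

Z = 189 + j1.342 Ω = 189∠0.4° Ω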